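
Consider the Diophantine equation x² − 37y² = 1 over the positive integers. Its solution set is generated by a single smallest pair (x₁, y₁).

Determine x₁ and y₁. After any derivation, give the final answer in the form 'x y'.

√37 = [6; 12, …], period ℓ=1 (odd) → k=1
i=0: a=6 ⇒ p=6, q=1
i=1: a=12 ⇒ p=73, q=12
→ (73, 12).  Check: 73²=5329, 37·12²=5328, difference 1.

73 12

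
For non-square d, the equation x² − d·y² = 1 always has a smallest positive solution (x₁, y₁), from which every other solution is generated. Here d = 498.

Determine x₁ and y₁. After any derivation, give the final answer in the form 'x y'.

[22; 3,6,22,6,3,44] for √498; ℓ=6 ⇒ convergent index 5
i=0: a=22 ⇒ p=22, q=1
i=1: a=3 ⇒ p=67, q=3
i=2: a=6 ⇒ p=424, q=19
i=3: a=22 ⇒ p=9395, q=421
i=4: a=6 ⇒ p=56794, q=2545
i=5: a=3 ⇒ p=179777, q=8056
fundamental: x₁=179777, y₁=8056  (since 32319769729 − 498·64899136 = 1)

179777 8056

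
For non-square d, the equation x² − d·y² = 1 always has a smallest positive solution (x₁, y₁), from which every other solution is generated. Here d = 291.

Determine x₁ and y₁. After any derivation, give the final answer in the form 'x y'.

[17; 17,34] for √291; ℓ=2 ⇒ convergent index 1
i=0: a=17 ⇒ p=17, q=1
i=1: a=17 ⇒ p=290, q=17
(x₁, y₁) = (290, 17);  290² − 291·17² = 1 ✓

290 17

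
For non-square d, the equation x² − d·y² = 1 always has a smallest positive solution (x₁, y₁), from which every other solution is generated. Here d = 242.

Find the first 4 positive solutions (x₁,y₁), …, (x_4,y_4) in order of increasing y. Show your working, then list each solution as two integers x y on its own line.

19601 1260
768398401 49394520
30122754096401 1936363971780
1180872205318713601 75909340372325040

[15; 1,1,3,1,14,1,3,1,1,30] for √242; ℓ=10 ⇒ convergent index 9
k=0  a_k=15  p_k/q_k = 15/1
…
k=3  a_k=3  p_k/q_k = 109/7
k=4  a_k=1  p_k/q_k = 140/9
…
k=6  a_k=1  p_k/q_k = 2209/142
k=7  a_k=3  p_k/q_k = 8696/559
k=8  a_k=1  p_k/q_k = 10905/701
k=9  a_k=1  p_k/q_k = 19601/1260
fundamental: x₁=19601, y₁=1260  (since 384199201 − 242·1587600 = 1)
n=2: (19601,1260)∘(19601,1260) = (19601·19601+242·1260·1260, 19601·1260+1260·19601) = (768398401,49394520)
n=3: (768398401,49394520)∘(19601,1260) = (19601·768398401+242·1260·49394520, 19601·49394520+1260·768398401) = (30122754096401,1936363971780)
n=4: (30122754096401,1936363971780)∘(19601,1260) = (19601·30122754096401+242·1260·1936363971780, 19601·1936363971780+1260·30122754096401) = (1180872205318713601,75909340372325040)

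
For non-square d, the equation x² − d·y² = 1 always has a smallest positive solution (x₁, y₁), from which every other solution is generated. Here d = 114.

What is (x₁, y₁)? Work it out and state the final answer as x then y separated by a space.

[10; 1,2,10,2,1,20] for √114; ℓ=6 ⇒ convergent index 5
a_0=10:  p_0=10·1+0=10,  q_0=10·0+1=1
a_1=1:  p_1=1·10+1=11,  q_1=1·1+0=1
a_2=2:  p_2=2·11+10=32,  q_2=2·1+1=3
a_3=10:  p_3=10·32+11=331,  q_3=10·3+1=31
a_4=2:  p_4=2·331+32=694,  q_4=2·31+3=65
a_5=1:  p_5=1·694+331=1025,  q_5=1·65+31=96
(x₁, y₁) = (1025, 96);  1025² − 114·96² = 1 ✓

1025 96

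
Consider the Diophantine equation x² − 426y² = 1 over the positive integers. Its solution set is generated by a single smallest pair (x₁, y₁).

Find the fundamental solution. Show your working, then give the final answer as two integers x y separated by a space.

√426 = [20; 1,1,1,3,2,6,2,3,1,1,1,40, …], period ℓ=12 (even) → k=11
a_0=20:  p_0=20·1+0=20,  q_0=20·0+1=1
a_1=1:  p_1=1·20+1=21,  q_1=1·1+0=1
…
a_3=1:  p_3=1·41+21=62,  q_3=1·2+1=3
a_4=3:  p_4=3·62+41=227,  q_4=3·3+2=11
a_5=2:  p_5=2·227+62=516,  q_5=2·11+3=25
…
a_7=2:  p_7=2·3323+516=7162,  q_7=2·161+25=347
a_8=3:  p_8=3·7162+3323=24809,  q_8=3·347+161=1202
…
a_10=1:  p_10=1·31971+24809=56780,  q_10=1·1549+1202=2751
a_11=1:  p_11=1·56780+31971=88751,  q_11=1·2751+1549=4300
fundamental: x₁=88751, y₁=4300  (since 7876740001 − 426·18490000 = 1)

88751 4300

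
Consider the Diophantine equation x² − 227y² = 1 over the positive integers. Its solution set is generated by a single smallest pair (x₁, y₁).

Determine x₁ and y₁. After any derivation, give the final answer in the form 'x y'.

[15; 15,30] for √227; ℓ=2 ⇒ convergent index 1
i=0: a=15 ⇒ p=15, q=1
i=1: a=15 ⇒ p=226, q=15
→ (226, 15).  Check: 226²=51076, 227·15²=51075, difference 1.

226 15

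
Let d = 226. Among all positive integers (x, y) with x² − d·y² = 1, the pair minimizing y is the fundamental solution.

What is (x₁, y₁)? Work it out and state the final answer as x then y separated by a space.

451 30

[15; 30] for √226; ℓ=1 ⇒ convergent index 1
a_0=15:  p_0=15·1+0=15,  q_0=15·0+1=1
a_1=30:  p_1=30·15+1=451,  q_1=30·1+0=30
(x₁, y₁) = (451, 30);  451² − 226·30² = 1 ✓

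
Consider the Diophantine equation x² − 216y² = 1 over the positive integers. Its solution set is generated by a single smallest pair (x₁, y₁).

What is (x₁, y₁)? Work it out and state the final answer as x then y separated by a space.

485 33

√216 → a₀=14, period (1,2,3,2,1,28); ℓ=6 even so k=5
a_0=14:  p_0=14·1+0=14,  q_0=14·0+1=1
…
a_4=2:  p_4=2·147+44=338,  q_4=2·10+3=23
a_5=1:  p_5=1·338+147=485,  q_5=1·23+10=33
fundamental: x₁=485, y₁=33  (since 235225 − 216·1089 = 1)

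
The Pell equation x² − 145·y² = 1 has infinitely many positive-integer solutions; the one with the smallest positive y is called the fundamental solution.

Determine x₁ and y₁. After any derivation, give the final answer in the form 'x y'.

289 24

√145 = [12; 24, …], period ℓ=1 (odd) → k=1
a_0=12:  p_0=12·1+0=12,  q_0=12·0+1=1
a_1=24:  p_1=24·12+1=289,  q_1=24·1+0=24
→ (289, 24).  Check: 289²=83521, 145·24²=83520, difference 1.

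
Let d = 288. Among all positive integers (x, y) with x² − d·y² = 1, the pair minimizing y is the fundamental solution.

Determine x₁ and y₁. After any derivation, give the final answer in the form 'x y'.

√288 = [16; 1,32, …], period ℓ=2 (even) → k=1
a_0=16:  p_0=16·1+0=16,  q_0=16·0+1=1
a_1=1:  p_1=1·16+1=17,  q_1=1·1+0=1
(x₁, y₁) = (17, 1);  17² − 288·1² = 1 ✓

17 1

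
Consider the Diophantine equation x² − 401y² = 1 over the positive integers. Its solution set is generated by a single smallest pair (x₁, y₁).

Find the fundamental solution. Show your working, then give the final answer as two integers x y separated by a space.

801 40

d=401: √d = [20; 40] (ℓ=1, odd), read p_1/q_1
step 0: (20, 1)  from 20·(1,0) + (0,1)
step 1: (801, 40)  from 40·(20,1) + (1,0)
fundamental: x₁=801, y₁=40  (since 641601 − 401·1600 = 1)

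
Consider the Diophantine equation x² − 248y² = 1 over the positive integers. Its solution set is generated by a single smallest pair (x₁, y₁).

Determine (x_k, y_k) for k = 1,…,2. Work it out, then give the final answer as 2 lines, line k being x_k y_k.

63 4
7937 504

√248 → a₀=15, period (1,2,1,30); ℓ=4 even so k=3
step 0: (15, 1)  from 15·(1,0) + (0,1)
step 1: (16, 1)  from 1·(15,1) + (1,0)
step 2: (47, 3)  from 2·(16,1) + (15,1)
step 3: (63, 4)  from 1·(47,3) + (16,1)
→ (63, 4).  Check: 63²=3969, 248·4²=3968, difference 1.
k=2:  x_2 = 63·63+248·4·4 = 7937,  y_2 = 63·4+4·63 = 504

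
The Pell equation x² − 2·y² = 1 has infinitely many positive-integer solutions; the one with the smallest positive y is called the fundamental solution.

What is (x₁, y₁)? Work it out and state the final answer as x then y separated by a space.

3 2

√2 → a₀=1, period (2); ℓ=1 odd so k=1
a_0=1:  p_0=1·1+0=1,  q_0=1·0+1=1
a_1=2:  p_1=2·1+1=3,  q_1=2·1+0=2
(x₁, y₁) = (3, 2);  3² − 2·2² = 1 ✓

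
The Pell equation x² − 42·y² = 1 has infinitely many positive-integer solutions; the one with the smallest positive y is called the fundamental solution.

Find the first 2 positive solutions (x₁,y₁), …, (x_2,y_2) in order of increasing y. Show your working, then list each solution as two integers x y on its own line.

13 2
337 52

√42 = [6; 2,12, …], period ℓ=2 (even) → k=1
a_0=6:  p_0=6·1+0=6,  q_0=6·0+1=1
a_1=2:  p_1=2·6+1=13,  q_1=2·1+0=2
→ (13, 2).  Check: 13²=169, 42·2²=168, difference 1.
(x_2, y_2) = (13·13 + 42·2·2, 13·2 + 2·13) = (337, 52)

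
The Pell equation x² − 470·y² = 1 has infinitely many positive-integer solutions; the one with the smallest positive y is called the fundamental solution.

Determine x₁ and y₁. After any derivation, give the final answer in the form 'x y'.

1691 78

[21; 1,2,8,2,1,42] for √470; ℓ=6 ⇒ convergent index 5
k=0  a_k=21  p_k/q_k = 21/1
k=1  a_k=1  p_k/q_k = 22/1
…
k=3  a_k=8  p_k/q_k = 542/25
k=4  a_k=2  p_k/q_k = 1149/53
k=5  a_k=1  p_k/q_k = 1691/78
fundamental: x₁=1691, y₁=78  (since 2859481 − 470·6084 = 1)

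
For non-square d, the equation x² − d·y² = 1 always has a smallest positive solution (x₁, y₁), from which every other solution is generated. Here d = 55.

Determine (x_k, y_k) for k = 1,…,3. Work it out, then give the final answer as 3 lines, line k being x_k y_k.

d=55: √d = [7; 2,2,2,14] (ℓ=4, even), read p_3/q_3
step 0: (7, 1)  from 7·(1,0) + (0,1)
…
step 2: (37, 5)  from 2·(15,2) + (7,1)
step 3: (89, 12)  from 2·(37,5) + (15,2)
fundamental: x₁=89, y₁=12  (since 7921 − 55·144 = 1)
k=2:  x_2 = 89·89+55·12·12 = 15841,  y_2 = 89·12+12·89 = 2136
k=3:  x_3 = 89·15841+55·12·2136 = 2819609,  y_3 = 89·2136+12·15841 = 380196

89 12
15841 2136
2819609 380196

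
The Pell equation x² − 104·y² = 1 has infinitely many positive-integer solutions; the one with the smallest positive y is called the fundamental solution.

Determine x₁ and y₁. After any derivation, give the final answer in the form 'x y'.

√104 → a₀=10, period (5,20); ℓ=2 even so k=1
step 0: (10, 1)  from 10·(1,0) + (0,1)
step 1: (51, 5)  from 5·(10,1) + (1,0)
→ (51, 5).  Check: 51²=2601, 104·5²=2600, difference 1.

51 5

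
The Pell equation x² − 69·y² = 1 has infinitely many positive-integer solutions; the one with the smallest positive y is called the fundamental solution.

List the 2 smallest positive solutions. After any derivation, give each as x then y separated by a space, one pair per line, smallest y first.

√69 = [8; 3,3,1,4,1,3,3,16, …], period ℓ=8 (even) → k=7
step 0: (8, 1)  from 8·(1,0) + (0,1)
step 1: (25, 3)  from 3·(8,1) + (1,0)
step 2: (83, 10)  from 3·(25,3) + (8,1)
step 3: (108, 13)  from 1·(83,10) + (25,3)
step 4: (515, 62)  from 4·(108,13) + (83,10)
step 5: (623, 75)  from 1·(515,62) + (108,13)
step 6: (2384, 287)  from 3·(623,75) + (515,62)
step 7: (7775, 936)  from 3·(2384,287) + (623,75)
→ (7775, 936).  Check: 7775²=60450625, 69·936²=60450624, difference 1.
(7775+936√69)^2 = 120901249 + 14554800√69

7775 936
120901249 14554800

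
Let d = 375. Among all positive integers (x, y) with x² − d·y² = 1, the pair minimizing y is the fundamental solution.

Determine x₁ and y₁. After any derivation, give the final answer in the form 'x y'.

√375 → a₀=19, period (2,1,2,1,5,1,2,1,2,38); ℓ=10 even so k=9
a_0=19:  p_0=19·1+0=19,  q_0=19·0+1=1
a_1=2:  p_1=2·19+1=39,  q_1=2·1+0=2
a_2=1:  p_2=1·39+19=58,  q_2=1·2+1=3
a_3=2:  p_3=2·58+39=155,  q_3=2·3+2=8
…
a_7=2:  p_7=2·1433+1220=4086,  q_7=2·74+63=211
a_8=1:  p_8=1·4086+1433=5519,  q_8=1·211+74=285
a_9=2:  p_9=2·5519+4086=15124,  q_9=2·285+211=781
(x₁, y₁) = (15124, 781);  15124² − 375·781² = 1 ✓

15124 781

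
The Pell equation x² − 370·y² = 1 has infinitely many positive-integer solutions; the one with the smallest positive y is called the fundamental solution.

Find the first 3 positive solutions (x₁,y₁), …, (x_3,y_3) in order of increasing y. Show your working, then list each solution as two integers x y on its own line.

√370 → a₀=19, period (4,4,38); ℓ=3 odd so k=5
i=0: a=19 ⇒ p=19, q=1
…
i=2: a=4 ⇒ p=327, q=17
i=3: a=38 ⇒ p=12503, q=650
i=4: a=4 ⇒ p=50339, q=2617
i=5: a=4 ⇒ p=213859, q=11118
→ (213859, 11118).  Check: 213859²=45735671881, 370·11118²=45735671880, difference 1.
k=2:  x_2 = 213859·213859+370·11118·11118 = 91471343761,  y_2 = 213859·11118+11118·213859 = 4755368724
k=3:  x_3 = 213859·91471343761+370·11118·4755368724 = 39123940210553539,  y_3 = 213859·4755368724+11118·91471343761 = 2033956799880714

213859 11118
91471343761 4755368724
39123940210553539 2033956799880714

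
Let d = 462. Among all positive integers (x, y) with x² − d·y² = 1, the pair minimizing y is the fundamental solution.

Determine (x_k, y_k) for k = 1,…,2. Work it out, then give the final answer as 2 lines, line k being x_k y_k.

43 2
3697 172

√462 → a₀=21, period (2,42); ℓ=2 even so k=1
k=0  a_k=21  p_k/q_k = 21/1
k=1  a_k=2  p_k/q_k = 43/2
fundamental: x₁=43, y₁=2  (since 1849 − 462·4 = 1)
(x_2, y_2) = (43·43 + 462·2·2, 43·2 + 2·43) = (3697, 172)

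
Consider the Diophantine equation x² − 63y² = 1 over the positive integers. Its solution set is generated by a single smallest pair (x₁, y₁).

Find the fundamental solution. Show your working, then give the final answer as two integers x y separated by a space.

8 1

√63 = [7; 1,14, …], period ℓ=2 (even) → k=1
step 0: (7, 1)  from 7·(1,0) + (0,1)
step 1: (8, 1)  from 1·(7,1) + (1,0)
fundamental: x₁=8, y₁=1  (since 64 − 63·1 = 1)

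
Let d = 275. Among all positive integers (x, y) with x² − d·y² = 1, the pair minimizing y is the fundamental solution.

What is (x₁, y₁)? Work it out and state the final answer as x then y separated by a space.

√275 = [16; 1,1,2,1,1,32, …], period ℓ=6 (even) → k=5
k=0  a_k=16  p_k/q_k = 16/1
k=1  a_k=1  p_k/q_k = 17/1
…
k=3  a_k=2  p_k/q_k = 83/5
k=4  a_k=1  p_k/q_k = 116/7
k=5  a_k=1  p_k/q_k = 199/12
→ (199, 12).  Check: 199²=39601, 275·12²=39600, difference 1.

199 12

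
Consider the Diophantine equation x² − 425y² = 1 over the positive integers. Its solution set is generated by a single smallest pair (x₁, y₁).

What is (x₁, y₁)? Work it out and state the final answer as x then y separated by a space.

143649 6968

[20; 1,1,1,1,1,1,40] for √425; ℓ=7 ⇒ convergent index 13
i=0: a=20 ⇒ p=20, q=1
…
i=4: a=1 ⇒ p=103, q=5
…
i=6: a=1 ⇒ p=268, q=13
…
i=8: a=1 ⇒ p=11153, q=541
i=9: a=1 ⇒ p=22038, q=1069
i=10: a=1 ⇒ p=33191, q=1610
…
i=12: a=1 ⇒ p=88420, q=4289
i=13: a=1 ⇒ p=143649, q=6968
→ (143649, 6968).  Check: 143649²=20635035201, 425·6968²=20635035200, difference 1.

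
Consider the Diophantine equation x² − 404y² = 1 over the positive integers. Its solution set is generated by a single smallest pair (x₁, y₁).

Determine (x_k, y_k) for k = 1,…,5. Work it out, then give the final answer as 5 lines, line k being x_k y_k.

√404 = [20; 10,40, …], period ℓ=2 (even) → k=1
a_0=20:  p_0=20·1+0=20,  q_0=20·0+1=1
a_1=10:  p_1=10·20+1=201,  q_1=10·1+0=10
(x₁, y₁) = (201, 10);  201² − 404·10² = 1 ✓
k=2:  x_2 = 201·201+404·10·10 = 80801,  y_2 = 201·10+10·201 = 4020
k=3:  x_3 = 201·80801+404·10·4020 = 32481801,  y_3 = 201·4020+10·80801 = 1616030
k=4:  x_4 = 201·32481801+404·10·1616030 = 13057603201,  y_4 = 201·1616030+10·32481801 = 649640040
k=5:  x_5 = 201·13057603201+404·10·649640040 = 5249124005001,  y_5 = 201·649640040+10·13057603201 = 261153680050

201 10
80801 4020
32481801 1616030
13057603201 649640040
5249124005001 261153680050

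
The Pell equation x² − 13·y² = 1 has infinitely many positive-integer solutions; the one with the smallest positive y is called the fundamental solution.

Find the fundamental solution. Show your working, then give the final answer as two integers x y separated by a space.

649 180

[3; 1,1,1,1,6] for √13; ℓ=5 ⇒ convergent index 9
i=0: a=3 ⇒ p=3, q=1
…
i=2: a=1 ⇒ p=7, q=2
i=3: a=1 ⇒ p=11, q=3
…
i=5: a=6 ⇒ p=119, q=33
…
i=8: a=1 ⇒ p=393, q=109
i=9: a=1 ⇒ p=649, q=180
fundamental: x₁=649, y₁=180  (since 421201 − 13·32400 = 1)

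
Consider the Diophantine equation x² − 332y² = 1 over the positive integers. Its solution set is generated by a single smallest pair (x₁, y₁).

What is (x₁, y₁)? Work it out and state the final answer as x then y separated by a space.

√332 = [18; 4,1,1,8,1,1,4,36, …], period ℓ=8 (even) → k=7
step 0: (18, 1)  from 18·(1,0) + (0,1)
step 1: (73, 4)  from 4·(18,1) + (1,0)
step 2: (91, 5)  from 1·(73,4) + (18,1)
step 3: (164, 9)  from 1·(91,5) + (73,4)
step 4: (1403, 77)  from 8·(164,9) + (91,5)
…
step 6: (2970, 163)  from 1·(1567,86) + (1403,77)
step 7: (13447, 738)  from 4·(2970,163) + (1567,86)
fundamental: x₁=13447, y₁=738  (since 180821809 − 332·544644 = 1)

13447 738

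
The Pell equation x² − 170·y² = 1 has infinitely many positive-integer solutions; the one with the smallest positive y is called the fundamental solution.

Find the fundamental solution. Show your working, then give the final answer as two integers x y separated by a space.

339 26

√170 = [13; 26, …], period ℓ=1 (odd) → k=1
i=0: a=13 ⇒ p=13, q=1
i=1: a=26 ⇒ p=339, q=26
(x₁, y₁) = (339, 26);  339² − 170·26² = 1 ✓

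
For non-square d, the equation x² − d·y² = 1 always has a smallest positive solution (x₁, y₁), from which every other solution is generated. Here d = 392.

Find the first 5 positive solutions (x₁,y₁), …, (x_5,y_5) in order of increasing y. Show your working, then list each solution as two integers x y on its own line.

[19; 1,3,1,38] for √392; ℓ=4 ⇒ convergent index 3
step 0: (19, 1)  from 19·(1,0) + (0,1)
…
step 2: (79, 4)  from 3·(20,1) + (19,1)
step 3: (99, 5)  from 1·(79,4) + (20,1)
→ (99, 5).  Check: 99²=9801, 392·5²=9800, difference 1.
(x_2, y_2) = (99·99 + 392·5·5, 99·5 + 5·99) = (19601, 990)
(x_3, y_3) = (99·19601 + 392·5·990, 99·990 + 5·19601) = (3880899, 196015)
(x_4, y_4) = (99·3880899 + 392·5·196015, 99·196015 + 5·3880899) = (768398401, 38809980)
(x_5, y_5) = (99·768398401 + 392·5·38809980, 99·38809980 + 5·768398401) = (152139002499, 7684180025)

99 5
19601 990
3880899 196015
768398401 38809980
152139002499 7684180025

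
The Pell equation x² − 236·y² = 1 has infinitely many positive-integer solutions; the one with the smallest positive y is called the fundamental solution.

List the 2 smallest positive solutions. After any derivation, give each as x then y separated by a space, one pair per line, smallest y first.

d=236: √d = [15; 2,1,3,5,1,6,1,5,3,1,2,30] (ℓ=12, even), read p_11/q_11
k=0  a_k=15  p_k/q_k = 15/1
k=1  a_k=2  p_k/q_k = 31/2
k=2  a_k=1  p_k/q_k = 46/3
k=3  a_k=3  p_k/q_k = 169/11
…
k=5  a_k=1  p_k/q_k = 1060/69
k=6  a_k=6  p_k/q_k = 7251/472
…
k=9  a_k=3  p_k/q_k = 154729/10072
k=10  a_k=1  p_k/q_k = 203535/13249
k=11  a_k=2  p_k/q_k = 561799/36570
→ (561799, 36570).  Check: 561799²=315618116401, 236·36570²=315618116400, difference 1.
k=2:  x_2 = 561799·561799+236·36570·36570 = 631236232801,  y_2 = 561799·36570+36570·561799 = 41089978860

561799 36570
631236232801 41089978860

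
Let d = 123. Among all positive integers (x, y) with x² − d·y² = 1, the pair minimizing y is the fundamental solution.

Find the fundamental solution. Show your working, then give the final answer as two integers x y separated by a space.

√123 = [11; 11,22, …], period ℓ=2 (even) → k=1
i=0: a=11 ⇒ p=11, q=1
i=1: a=11 ⇒ p=122, q=11
→ (122, 11).  Check: 122²=14884, 123·11²=14883, difference 1.

122 11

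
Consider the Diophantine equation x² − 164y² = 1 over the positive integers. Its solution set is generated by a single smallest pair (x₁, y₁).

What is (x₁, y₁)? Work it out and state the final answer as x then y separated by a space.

√164 → a₀=12, period (1,4,6,4,1,24); ℓ=6 even so k=5
i=0: a=12 ⇒ p=12, q=1
i=1: a=1 ⇒ p=13, q=1
…
i=4: a=4 ⇒ p=1652, q=129
i=5: a=1 ⇒ p=2049, q=160
→ (2049, 160).  Check: 2049²=4198401, 164·160²=4198400, difference 1.

2049 160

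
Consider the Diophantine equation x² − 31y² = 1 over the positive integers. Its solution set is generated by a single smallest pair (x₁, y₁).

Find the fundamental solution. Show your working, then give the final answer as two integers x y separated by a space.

1520 273

√31 → a₀=5, period (1,1,3,5,3,1,1,10); ℓ=8 even so k=7
a_0=5:  p_0=5·1+0=5,  q_0=5·0+1=1
a_1=1:  p_1=1·5+1=6,  q_1=1·1+0=1
a_2=1:  p_2=1·6+5=11,  q_2=1·1+1=2
…
a_4=5:  p_4=5·39+11=206,  q_4=5·7+2=37
a_5=3:  p_5=3·206+39=657,  q_5=3·37+7=118
a_6=1:  p_6=1·657+206=863,  q_6=1·118+37=155
a_7=1:  p_7=1·863+657=1520,  q_7=1·155+118=273
→ (1520, 273).  Check: 1520²=2310400, 31·273²=2310399, difference 1.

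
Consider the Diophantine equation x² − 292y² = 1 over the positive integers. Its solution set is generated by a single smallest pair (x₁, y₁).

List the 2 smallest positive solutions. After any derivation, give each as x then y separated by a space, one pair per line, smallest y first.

d=292: √d = [17; 11,2,1,3,8,3,1,2,11,34] (ℓ=10, even), read p_9/q_9
step 0: (17, 1)  from 17·(1,0) + (0,1)
step 1: (188, 11)  from 11·(17,1) + (1,0)
…
step 3: (581, 34)  from 1·(393,23) + (188,11)
step 4: (2136, 125)  from 3·(581,34) + (393,23)
step 5: (17669, 1034)  from 8·(2136,125) + (581,34)
step 6: (55143, 3227)  from 3·(17669,1034) + (2136,125)
step 7: (72812, 4261)  from 1·(55143,3227) + (17669,1034)
step 8: (200767, 11749)  from 2·(72812,4261) + (55143,3227)
step 9: (2281249, 133500)  from 11·(200767,11749) + (72812,4261)
fundamental: x₁=2281249, y₁=133500  (since 5204097000001 − 292·17822250000 = 1)
(2281249+133500√292)^2 = 10408194000001 + 609093483000√292

2281249 133500
10408194000001 609093483000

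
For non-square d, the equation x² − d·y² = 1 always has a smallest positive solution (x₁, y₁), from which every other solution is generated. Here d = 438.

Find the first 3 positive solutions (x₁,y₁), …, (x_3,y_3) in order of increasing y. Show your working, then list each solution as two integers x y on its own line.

293 14
171697 8204
100614149 4807530

[20; 1,12,1,40] for √438; ℓ=4 ⇒ convergent index 3
step 0: (20, 1)  from 20·(1,0) + (0,1)
…
step 2: (272, 13)  from 12·(21,1) + (20,1)
step 3: (293, 14)  from 1·(272,13) + (21,1)
→ (293, 14).  Check: 293²=85849, 438·14²=85848, difference 1.
n=2: (293,14)∘(293,14) = (293·293+438·14·14, 293·14+14·293) = (171697,8204)
n=3: (171697,8204)∘(293,14) = (293·171697+438·14·8204, 293·8204+14·171697) = (100614149,4807530)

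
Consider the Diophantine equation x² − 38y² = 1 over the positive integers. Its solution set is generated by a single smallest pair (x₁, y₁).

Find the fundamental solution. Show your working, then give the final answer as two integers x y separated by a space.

37 6

√38 → a₀=6, period (6,12); ℓ=2 even so k=1
k=0  a_k=6  p_k/q_k = 6/1
k=1  a_k=6  p_k/q_k = 37/6
fundamental: x₁=37, y₁=6  (since 1369 − 38·36 = 1)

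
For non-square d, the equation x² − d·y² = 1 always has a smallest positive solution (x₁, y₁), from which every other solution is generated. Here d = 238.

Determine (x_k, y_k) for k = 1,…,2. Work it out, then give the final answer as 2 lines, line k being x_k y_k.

√238 = [15; 2,2,1,14,1,2,2,30, …], period ℓ=8 (even) → k=7
i=0: a=15 ⇒ p=15, q=1
…
i=2: a=2 ⇒ p=77, q=5
…
i=4: a=14 ⇒ p=1589, q=103
i=5: a=1 ⇒ p=1697, q=110
i=6: a=2 ⇒ p=4983, q=323
i=7: a=2 ⇒ p=11663, q=756
fundamental: x₁=11663, y₁=756  (since 136025569 − 238·571536 = 1)
(x_2, y_2) = (11663·11663 + 238·756·756, 11663·756 + 756·11663) = (272051137, 17634456)

11663 756
272051137 17634456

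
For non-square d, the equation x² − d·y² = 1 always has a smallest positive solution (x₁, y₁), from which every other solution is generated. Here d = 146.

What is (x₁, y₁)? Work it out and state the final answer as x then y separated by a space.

145 12

√146 → a₀=12, period (12,24); ℓ=2 even so k=1
a_0=12:  p_0=12·1+0=12,  q_0=12·0+1=1
a_1=12:  p_1=12·12+1=145,  q_1=12·1+0=12
(x₁, y₁) = (145, 12);  145² − 146·12² = 1 ✓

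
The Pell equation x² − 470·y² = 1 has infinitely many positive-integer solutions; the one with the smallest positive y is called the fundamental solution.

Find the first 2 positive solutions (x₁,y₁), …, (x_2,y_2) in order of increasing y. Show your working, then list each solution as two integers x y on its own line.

√470 = [21; 1,2,8,2,1,42, …], period ℓ=6 (even) → k=5
k=0  a_k=21  p_k/q_k = 21/1
k=1  a_k=1  p_k/q_k = 22/1
…
k=3  a_k=8  p_k/q_k = 542/25
k=4  a_k=2  p_k/q_k = 1149/53
k=5  a_k=1  p_k/q_k = 1691/78
→ (1691, 78).  Check: 1691²=2859481, 470·78²=2859480, difference 1.
n=2: (1691,78)∘(1691,78) = (1691·1691+470·78·78, 1691·78+78·1691) = (5718961,263796)

1691 78
5718961 263796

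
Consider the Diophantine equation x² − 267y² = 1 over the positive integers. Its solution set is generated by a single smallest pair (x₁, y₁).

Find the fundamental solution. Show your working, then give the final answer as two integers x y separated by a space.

2402 147

d=267: √d = [16; 2,1,15,1,2,32] (ℓ=6, even), read p_5/q_5
i=0: a=16 ⇒ p=16, q=1
…
i=3: a=15 ⇒ p=768, q=47
i=4: a=1 ⇒ p=817, q=50
i=5: a=2 ⇒ p=2402, q=147
(x₁, y₁) = (2402, 147);  2402² − 267·147² = 1 ✓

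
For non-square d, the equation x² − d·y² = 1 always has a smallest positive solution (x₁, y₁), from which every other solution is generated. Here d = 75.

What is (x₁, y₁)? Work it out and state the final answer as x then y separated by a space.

[8; 1,1,1,16] for √75; ℓ=4 ⇒ convergent index 3
step 0: (8, 1)  from 8·(1,0) + (0,1)
…
step 2: (17, 2)  from 1·(9,1) + (8,1)
step 3: (26, 3)  from 1·(17,2) + (9,1)
fundamental: x₁=26, y₁=3  (since 676 − 75·9 = 1)

26 3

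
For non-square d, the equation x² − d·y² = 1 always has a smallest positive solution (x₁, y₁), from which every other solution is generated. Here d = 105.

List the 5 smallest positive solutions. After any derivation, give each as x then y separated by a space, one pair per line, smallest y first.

[10; 4,20] for √105; ℓ=2 ⇒ convergent index 1
a_0=10:  p_0=10·1+0=10,  q_0=10·0+1=1
a_1=4:  p_1=4·10+1=41,  q_1=4·1+0=4
(x₁, y₁) = (41, 4);  41² − 105·4² = 1 ✓
(x_2, y_2) = (41·41 + 105·4·4, 41·4 + 4·41) = (3361, 328)
(x_3, y_3) = (41·3361 + 105·4·328, 41·328 + 4·3361) = (275561, 26892)
(x_4, y_4) = (41·275561 + 105·4·26892, 41·26892 + 4·275561) = (22592641, 2204816)
(x_5, y_5) = (41·22592641 + 105·4·2204816, 41·2204816 + 4·22592641) = (1852321001, 180768020)

41 4
3361 328
275561 26892
22592641 2204816
1852321001 180768020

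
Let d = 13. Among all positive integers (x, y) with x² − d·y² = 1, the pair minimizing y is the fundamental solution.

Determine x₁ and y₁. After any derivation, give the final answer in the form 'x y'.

649 180

[3; 1,1,1,1,6] for √13; ℓ=5 ⇒ convergent index 9
step 0: (3, 1)  from 3·(1,0) + (0,1)
step 1: (4, 1)  from 1·(3,1) + (1,0)
step 2: (7, 2)  from 1·(4,1) + (3,1)
step 3: (11, 3)  from 1·(7,2) + (4,1)
step 4: (18, 5)  from 1·(11,3) + (7,2)
step 5: (119, 33)  from 6·(18,5) + (11,3)
…
step 7: (256, 71)  from 1·(137,38) + (119,33)
step 8: (393, 109)  from 1·(256,71) + (137,38)
step 9: (649, 180)  from 1·(393,109) + (256,71)
(x₁, y₁) = (649, 180);  649² − 13·180² = 1 ✓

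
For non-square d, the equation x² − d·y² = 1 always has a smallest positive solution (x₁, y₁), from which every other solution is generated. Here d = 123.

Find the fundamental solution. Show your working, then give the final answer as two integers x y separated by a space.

√123 → a₀=11, period (11,22); ℓ=2 even so k=1
step 0: (11, 1)  from 11·(1,0) + (0,1)
step 1: (122, 11)  from 11·(11,1) + (1,0)
fundamental: x₁=122, y₁=11  (since 14884 − 123·121 = 1)

122 11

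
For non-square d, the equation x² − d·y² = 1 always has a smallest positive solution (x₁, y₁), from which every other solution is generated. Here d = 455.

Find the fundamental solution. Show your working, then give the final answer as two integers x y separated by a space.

d=455: √d = [21; 3,42] (ℓ=2, even), read p_1/q_1
k=0  a_k=21  p_k/q_k = 21/1
k=1  a_k=3  p_k/q_k = 64/3
→ (64, 3).  Check: 64²=4096, 455·3²=4095, difference 1.

64 3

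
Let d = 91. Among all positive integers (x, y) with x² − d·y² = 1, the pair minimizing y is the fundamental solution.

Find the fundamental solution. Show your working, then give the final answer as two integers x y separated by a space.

1574 165

√91 → a₀=9, period (1,1,5,1,5,1,1,18); ℓ=8 even so k=7
step 0: (9, 1)  from 9·(1,0) + (0,1)
step 1: (10, 1)  from 1·(9,1) + (1,0)
…
step 3: (105, 11)  from 5·(19,2) + (10,1)
…
step 5: (725, 76)  from 5·(124,13) + (105,11)
step 6: (849, 89)  from 1·(725,76) + (124,13)
step 7: (1574, 165)  from 1·(849,89) + (725,76)
(x₁, y₁) = (1574, 165);  1574² − 91·165² = 1 ✓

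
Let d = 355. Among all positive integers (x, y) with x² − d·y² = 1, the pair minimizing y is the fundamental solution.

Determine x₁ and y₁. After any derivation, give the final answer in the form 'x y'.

954809 50676

[18; 1,5,3,3,1,6,1,3,3,5,1,36] for √355; ℓ=12 ⇒ convergent index 11
a_0=18:  p_0=18·1+0=18,  q_0=18·0+1=1
a_1=1:  p_1=1·18+1=19,  q_1=1·1+0=1
a_2=5:  p_2=5·19+18=113,  q_2=5·1+1=6
…
a_8=3:  p_8=3·12002+10457=46463,  q_8=3·637+555=2466
a_9=3:  p_9=3·46463+12002=151391,  q_9=3·2466+637=8035
a_10=5:  p_10=5·151391+46463=803418,  q_10=5·8035+2466=42641
a_11=1:  p_11=1·803418+151391=954809,  q_11=1·42641+8035=50676
(x₁, y₁) = (954809, 50676);  954809² − 355·50676² = 1 ✓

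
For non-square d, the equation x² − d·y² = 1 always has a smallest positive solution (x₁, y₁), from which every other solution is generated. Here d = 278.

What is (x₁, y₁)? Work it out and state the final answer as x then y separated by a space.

2501 150

√278 = [16; 1,2,16,2,1,32, …], period ℓ=6 (even) → k=5
a_0=16:  p_0=16·1+0=16,  q_0=16·0+1=1
a_1=1:  p_1=1·16+1=17,  q_1=1·1+0=1
a_2=2:  p_2=2·17+16=50,  q_2=2·1+1=3
a_3=16:  p_3=16·50+17=817,  q_3=16·3+1=49
a_4=2:  p_4=2·817+50=1684,  q_4=2·49+3=101
a_5=1:  p_5=1·1684+817=2501,  q_5=1·101+49=150
fundamental: x₁=2501, y₁=150  (since 6255001 − 278·22500 = 1)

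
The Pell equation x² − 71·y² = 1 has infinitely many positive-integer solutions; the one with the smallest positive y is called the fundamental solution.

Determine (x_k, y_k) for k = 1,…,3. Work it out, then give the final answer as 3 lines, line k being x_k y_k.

√71 = [8; 2,2,1,7,1,2,2,16, …], period ℓ=8 (even) → k=7
a_0=8:  p_0=8·1+0=8,  q_0=8·0+1=1
a_1=2:  p_1=2·8+1=17,  q_1=2·1+0=2
…
a_6=2:  p_6=2·514+455=1483,  q_6=2·61+54=176
a_7=2:  p_7=2·1483+514=3480,  q_7=2·176+61=413
(x₁, y₁) = (3480, 413);  3480² − 71·413² = 1 ✓
n=2: (3480,413)∘(3480,413) = (3480·3480+71·413·413, 3480·413+413·3480) = (24220799,2874480)
n=3: (24220799,2874480)∘(3480,413) = (3480·24220799+71·413·2874480, 3480·2874480+413·24220799) = (168576757560,20006380387)

3480 413
24220799 2874480
168576757560 20006380387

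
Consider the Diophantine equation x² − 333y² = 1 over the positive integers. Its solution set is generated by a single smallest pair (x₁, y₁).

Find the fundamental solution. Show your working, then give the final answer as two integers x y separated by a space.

73 4

√333 → a₀=18, period (4,36); ℓ=2 even so k=1
k=0  a_k=18  p_k/q_k = 18/1
k=1  a_k=4  p_k/q_k = 73/4
(x₁, y₁) = (73, 4);  73² − 333·4² = 1 ✓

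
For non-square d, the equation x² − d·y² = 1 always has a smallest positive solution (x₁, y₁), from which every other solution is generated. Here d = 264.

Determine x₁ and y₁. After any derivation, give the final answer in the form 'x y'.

65 4

[16; 4,32] for √264; ℓ=2 ⇒ convergent index 1
k=0  a_k=16  p_k/q_k = 16/1
k=1  a_k=4  p_k/q_k = 65/4
(x₁, y₁) = (65, 4);  65² − 264·4² = 1 ✓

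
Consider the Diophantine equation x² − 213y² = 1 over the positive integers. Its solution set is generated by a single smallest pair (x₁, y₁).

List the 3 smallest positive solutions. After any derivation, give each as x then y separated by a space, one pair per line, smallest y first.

194399 13320
75581942401 5178789360
29386108041429599 2013502945575960

[14; 1,1,2,6,1,8,1,6,2,1,1,28] for √213; ℓ=12 ⇒ convergent index 11
a_0=14:  p_0=14·1+0=14,  q_0=14·0+1=1
a_1=1:  p_1=1·14+1=15,  q_1=1·1+0=1
a_2=1:  p_2=1·15+14=29,  q_2=1·1+1=2
a_3=2:  p_3=2·29+15=73,  q_3=2·2+1=5
a_4=6:  p_4=6·73+29=467,  q_4=6·5+2=32
…
a_6=8:  p_6=8·540+467=4787,  q_6=8·37+32=328
a_7=1:  p_7=1·4787+540=5327,  q_7=1·328+37=365
a_8=6:  p_8=6·5327+4787=36749,  q_8=6·365+328=2518
a_9=2:  p_9=2·36749+5327=78825,  q_9=2·2518+365=5401
a_10=1:  p_10=1·78825+36749=115574,  q_10=1·5401+2518=7919
a_11=1:  p_11=1·115574+78825=194399,  q_11=1·7919+5401=13320
→ (194399, 13320).  Check: 194399²=37790971201, 213·13320²=37790971200, difference 1.
(x_2, y_2) = (194399·194399 + 213·13320·13320, 194399·13320 + 13320·194399) = (75581942401, 5178789360)
(x_3, y_3) = (194399·75581942401 + 213·13320·5178789360, 194399·5178789360 + 13320·75581942401) = (29386108041429599, 2013502945575960)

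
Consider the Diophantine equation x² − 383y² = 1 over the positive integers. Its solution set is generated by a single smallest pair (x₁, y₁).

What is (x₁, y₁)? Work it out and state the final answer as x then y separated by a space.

18768 959

d=383: √d = [19; 1,1,3,19,3,1,1,38] (ℓ=8, even), read p_7/q_7
k=0  a_k=19  p_k/q_k = 19/1
…
k=2  a_k=1  p_k/q_k = 39/2
…
k=4  a_k=19  p_k/q_k = 2642/135
…
k=6  a_k=1  p_k/q_k = 10705/547
k=7  a_k=1  p_k/q_k = 18768/959
(x₁, y₁) = (18768, 959);  18768² − 383·959² = 1 ✓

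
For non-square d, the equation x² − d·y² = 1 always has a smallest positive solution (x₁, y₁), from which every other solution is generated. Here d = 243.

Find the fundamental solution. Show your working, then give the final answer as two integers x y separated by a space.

[15; 1,1,2,3,15,3,2,1,1,30] for √243; ℓ=10 ⇒ convergent index 9
i=0: a=15 ⇒ p=15, q=1
…
i=2: a=1 ⇒ p=31, q=2
i=3: a=2 ⇒ p=78, q=5
…
i=5: a=15 ⇒ p=4053, q=260
…
i=7: a=2 ⇒ p=28901, q=1854
i=8: a=1 ⇒ p=41325, q=2651
i=9: a=1 ⇒ p=70226, q=4505
(x₁, y₁) = (70226, 4505);  70226² − 243·4505² = 1 ✓

70226 4505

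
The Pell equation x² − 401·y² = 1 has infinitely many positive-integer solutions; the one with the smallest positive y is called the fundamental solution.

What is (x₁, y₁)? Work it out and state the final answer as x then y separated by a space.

801 40

√401 = [20; 40, …], period ℓ=1 (odd) → k=1
step 0: (20, 1)  from 20·(1,0) + (0,1)
step 1: (801, 40)  from 40·(20,1) + (1,0)
→ (801, 40).  Check: 801²=641601, 401·40²=641600, difference 1.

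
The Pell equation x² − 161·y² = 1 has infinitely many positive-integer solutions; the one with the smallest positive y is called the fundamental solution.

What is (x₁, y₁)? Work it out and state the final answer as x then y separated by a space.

11775 928

[12; 1,2,4,1,2,1,4,2,1,24] for √161; ℓ=10 ⇒ convergent index 9
step 0: (12, 1)  from 12·(1,0) + (0,1)
step 1: (13, 1)  from 1·(12,1) + (1,0)
…
step 5: (571, 45)  from 2·(203,16) + (165,13)
step 6: (774, 61)  from 1·(571,45) + (203,16)
step 7: (3667, 289)  from 4·(774,61) + (571,45)
step 8: (8108, 639)  from 2·(3667,289) + (774,61)
step 9: (11775, 928)  from 1·(8108,639) + (3667,289)
→ (11775, 928).  Check: 11775²=138650625, 161·928²=138650624, difference 1.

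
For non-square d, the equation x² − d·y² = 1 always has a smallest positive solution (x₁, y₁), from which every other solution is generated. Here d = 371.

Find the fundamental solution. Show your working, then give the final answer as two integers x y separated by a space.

1695 88

[19; 3,1,4,1,3,38] for √371; ℓ=6 ⇒ convergent index 5
k=0  a_k=19  p_k/q_k = 19/1
…
k=2  a_k=1  p_k/q_k = 77/4
…
k=4  a_k=1  p_k/q_k = 443/23
k=5  a_k=3  p_k/q_k = 1695/88
fundamental: x₁=1695, y₁=88  (since 2873025 − 371·7744 = 1)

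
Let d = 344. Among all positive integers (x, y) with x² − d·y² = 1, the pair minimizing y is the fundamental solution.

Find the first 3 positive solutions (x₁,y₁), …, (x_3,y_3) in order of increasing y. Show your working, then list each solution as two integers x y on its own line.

√344 = [18; 1,1,4,1,3,1,4,1,1,36, …], period ℓ=10 (even) → k=9
k=0  a_k=18  p_k/q_k = 18/1
…
k=6  a_k=1  p_k/q_k = 983/53
…
k=8  a_k=1  p_k/q_k = 5694/307
k=9  a_k=1  p_k/q_k = 10405/561
(x₁, y₁) = (10405, 561);  10405² − 344·561² = 1 ✓
(x_2, y_2) = (10405·10405 + 344·561·561, 10405·561 + 561·10405) = (216528049, 11674410)
(x_3, y_3) = (10405·216528049 + 344·561·11674410, 10405·11674410 + 561·216528049) = (4505948689285, 242944471539)

10405 561
216528049 11674410
4505948689285 242944471539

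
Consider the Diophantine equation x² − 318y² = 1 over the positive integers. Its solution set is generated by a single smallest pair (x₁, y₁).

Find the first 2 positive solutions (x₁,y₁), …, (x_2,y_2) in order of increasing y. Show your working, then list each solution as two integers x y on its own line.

d=318: √d = [17; 1,4,1,34] (ℓ=4, even), read p_3/q_3
i=0: a=17 ⇒ p=17, q=1
…
i=2: a=4 ⇒ p=89, q=5
i=3: a=1 ⇒ p=107, q=6
fundamental: x₁=107, y₁=6  (since 11449 − 318·36 = 1)
k=2:  x_2 = 107·107+318·6·6 = 22897,  y_2 = 107·6+6·107 = 1284

107 6
22897 1284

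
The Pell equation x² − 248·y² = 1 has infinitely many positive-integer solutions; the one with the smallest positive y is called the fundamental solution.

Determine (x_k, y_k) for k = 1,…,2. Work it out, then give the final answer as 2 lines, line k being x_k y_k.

d=248: √d = [15; 1,2,1,30] (ℓ=4, even), read p_3/q_3
step 0: (15, 1)  from 15·(1,0) + (0,1)
step 1: (16, 1)  from 1·(15,1) + (1,0)
step 2: (47, 3)  from 2·(16,1) + (15,1)
step 3: (63, 4)  from 1·(47,3) + (16,1)
→ (63, 4).  Check: 63²=3969, 248·4²=3968, difference 1.
(x_2, y_2) = (63·63 + 248·4·4, 63·4 + 4·63) = (7937, 504)

63 4
7937 504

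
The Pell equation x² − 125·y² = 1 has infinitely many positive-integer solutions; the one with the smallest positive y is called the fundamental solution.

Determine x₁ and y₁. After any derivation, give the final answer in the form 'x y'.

√125 → a₀=11, period (5,1,1,5,22); ℓ=5 odd so k=9
i=0: a=11 ⇒ p=11, q=1
i=1: a=5 ⇒ p=56, q=5
i=2: a=1 ⇒ p=67, q=6
i=3: a=1 ⇒ p=123, q=11
i=4: a=5 ⇒ p=682, q=61
…
i=6: a=5 ⇒ p=76317, q=6826
i=7: a=1 ⇒ p=91444, q=8179
i=8: a=1 ⇒ p=167761, q=15005
i=9: a=5 ⇒ p=930249, q=83204
(x₁, y₁) = (930249, 83204);  930249² − 125·83204² = 1 ✓

930249 83204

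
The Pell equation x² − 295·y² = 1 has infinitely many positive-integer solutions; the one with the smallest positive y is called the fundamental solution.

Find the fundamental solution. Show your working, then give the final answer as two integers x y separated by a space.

√295 = [17; 5,1,2,3,2,6,2,3,2,1,5,34, …], period ℓ=12 (even) → k=11
a_0=17:  p_0=17·1+0=17,  q_0=17·0+1=1
a_1=5:  p_1=5·17+1=86,  q_1=5·1+0=5
…
a_4=3:  p_4=3·292+103=979,  q_4=3·17+6=57
a_5=2:  p_5=2·979+292=2250,  q_5=2·57+17=131
a_6=6:  p_6=6·2250+979=14479,  q_6=6·131+57=843
a_7=2:  p_7=2·14479+2250=31208,  q_7=2·843+131=1817
…
a_9=2:  p_9=2·108103+31208=247414,  q_9=2·6294+1817=14405
a_10=1:  p_10=1·247414+108103=355517,  q_10=1·14405+6294=20699
a_11=5:  p_11=5·355517+247414=2024999,  q_11=5·20699+14405=117900
(x₁, y₁) = (2024999, 117900);  2024999² − 295·117900² = 1 ✓

2024999 117900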